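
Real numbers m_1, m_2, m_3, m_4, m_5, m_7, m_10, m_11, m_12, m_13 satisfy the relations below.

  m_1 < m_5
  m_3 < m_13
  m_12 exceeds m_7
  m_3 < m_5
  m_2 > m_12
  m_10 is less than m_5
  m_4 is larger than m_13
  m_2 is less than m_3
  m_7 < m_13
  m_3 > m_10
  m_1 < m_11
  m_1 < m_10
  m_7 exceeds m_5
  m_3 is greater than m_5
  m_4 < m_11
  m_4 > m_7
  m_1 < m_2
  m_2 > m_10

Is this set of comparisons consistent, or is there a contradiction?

inconsistent

We have m_3 < m_5 stated directly, yet also m_5 < m_7 < m_12 < m_2 < m_3 by chaining the others — so m_5 < m_3. Contradiction.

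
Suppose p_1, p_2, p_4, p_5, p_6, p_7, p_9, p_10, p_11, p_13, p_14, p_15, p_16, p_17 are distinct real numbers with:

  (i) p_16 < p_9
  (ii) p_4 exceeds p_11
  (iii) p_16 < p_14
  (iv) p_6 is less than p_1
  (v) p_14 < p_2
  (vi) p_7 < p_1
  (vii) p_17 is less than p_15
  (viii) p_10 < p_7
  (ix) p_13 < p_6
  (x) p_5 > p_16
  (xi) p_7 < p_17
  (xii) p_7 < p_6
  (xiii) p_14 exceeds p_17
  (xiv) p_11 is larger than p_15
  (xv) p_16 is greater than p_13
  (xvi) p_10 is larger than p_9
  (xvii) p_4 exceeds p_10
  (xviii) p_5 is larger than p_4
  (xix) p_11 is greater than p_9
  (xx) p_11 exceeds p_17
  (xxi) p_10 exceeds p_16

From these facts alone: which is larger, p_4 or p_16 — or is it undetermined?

p_16 < p_9 and p_9 < p_10 give p_16 < p_10.
With p_10 < p_7: p_16 < p_9 < p_10 < p_7.
With p_7 < p_17: p_16 < p_9 < p_10 < p_7 < p_17.
Then p_17 < p_15 extends the chain to p_15.
Then p_15 < p_11 extends the chain to p_11.
With p_11 < p_4: p_16 < p_9 < p_10 < p_7 < p_17 < p_15 < p_11 < p_4.
So p_4 is larger.

p_4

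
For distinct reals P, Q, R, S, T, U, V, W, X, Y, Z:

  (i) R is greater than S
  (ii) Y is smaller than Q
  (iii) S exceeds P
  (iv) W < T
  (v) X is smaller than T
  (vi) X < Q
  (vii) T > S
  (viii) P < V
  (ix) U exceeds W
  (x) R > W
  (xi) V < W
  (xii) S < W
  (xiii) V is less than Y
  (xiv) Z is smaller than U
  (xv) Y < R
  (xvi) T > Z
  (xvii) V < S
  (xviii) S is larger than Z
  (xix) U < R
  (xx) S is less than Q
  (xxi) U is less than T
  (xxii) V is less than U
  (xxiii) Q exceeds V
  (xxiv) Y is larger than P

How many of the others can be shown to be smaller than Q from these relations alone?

From Q the given relations immediately reach V, X, S, Y.
From those, P, Z — 6 in total.
Nothing else is reachable below Q; 6 in all.

6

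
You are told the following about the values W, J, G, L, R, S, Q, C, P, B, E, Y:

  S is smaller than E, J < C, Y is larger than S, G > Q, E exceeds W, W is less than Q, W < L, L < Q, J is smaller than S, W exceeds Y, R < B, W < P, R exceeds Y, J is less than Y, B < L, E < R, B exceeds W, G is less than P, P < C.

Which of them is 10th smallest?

The consecutive relations fix a unique order: J < S < Y < W < E < R < B < L < Q < G < P < C.
Counting 10 from the smallest end gives G.

G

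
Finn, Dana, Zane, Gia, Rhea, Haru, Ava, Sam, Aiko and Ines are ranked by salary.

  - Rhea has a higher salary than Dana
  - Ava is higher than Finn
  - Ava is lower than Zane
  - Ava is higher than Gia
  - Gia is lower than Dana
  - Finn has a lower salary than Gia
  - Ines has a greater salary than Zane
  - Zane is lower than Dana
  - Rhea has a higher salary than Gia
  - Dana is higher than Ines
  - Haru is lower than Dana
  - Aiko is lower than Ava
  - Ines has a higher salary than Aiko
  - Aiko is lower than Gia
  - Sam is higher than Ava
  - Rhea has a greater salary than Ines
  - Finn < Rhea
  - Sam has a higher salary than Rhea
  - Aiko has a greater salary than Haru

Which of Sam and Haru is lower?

Haru

Haru < Aiko and Aiko < Gia give Haru < Gia.
With Gia < Ava: Haru < Aiko < Gia < Ava.
Then Ava < Zane extends the chain to Zane.
Then Zane < Ines extends the chain to Ines.
Then Ines < Rhea extends the chain to Rhea.
Then Rhea < Sam extends the chain to Sam.
So Haru < Sam; Haru is the lower of the two.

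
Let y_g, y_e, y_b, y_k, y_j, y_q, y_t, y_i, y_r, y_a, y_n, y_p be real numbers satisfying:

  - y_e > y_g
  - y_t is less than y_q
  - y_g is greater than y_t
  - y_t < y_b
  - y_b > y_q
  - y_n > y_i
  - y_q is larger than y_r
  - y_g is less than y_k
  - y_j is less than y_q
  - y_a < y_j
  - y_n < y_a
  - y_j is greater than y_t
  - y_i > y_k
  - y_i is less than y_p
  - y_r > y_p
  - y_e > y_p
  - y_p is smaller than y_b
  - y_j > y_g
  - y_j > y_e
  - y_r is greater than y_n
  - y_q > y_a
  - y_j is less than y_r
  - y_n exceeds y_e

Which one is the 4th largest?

y_j

Chaining the given pairs: y_t < y_g < y_k < y_i < y_p < y_e < y_n < y_a < y_j < y_r < y_q < y_b.
The 4th largest is y_j.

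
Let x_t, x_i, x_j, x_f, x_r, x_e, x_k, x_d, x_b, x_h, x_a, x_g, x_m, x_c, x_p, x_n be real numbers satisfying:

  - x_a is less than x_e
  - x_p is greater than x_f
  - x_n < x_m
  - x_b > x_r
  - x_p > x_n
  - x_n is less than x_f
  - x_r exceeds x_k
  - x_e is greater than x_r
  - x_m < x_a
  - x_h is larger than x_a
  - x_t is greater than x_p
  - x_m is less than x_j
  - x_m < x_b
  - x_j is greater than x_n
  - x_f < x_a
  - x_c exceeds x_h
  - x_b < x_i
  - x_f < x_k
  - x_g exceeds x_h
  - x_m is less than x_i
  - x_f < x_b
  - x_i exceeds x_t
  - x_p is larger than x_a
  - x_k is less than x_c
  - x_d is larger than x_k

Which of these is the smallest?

x_n

Chaining upward from x_n: directly above it, x_f, x_m, x_p, x_j; then x_k, x_a, x_t, x_b, x_i; then x_r, x_h, x_c, x_d, x_e; then x_g.
That covers every other element, and nothing is given below x_n, so x_n is the smallest.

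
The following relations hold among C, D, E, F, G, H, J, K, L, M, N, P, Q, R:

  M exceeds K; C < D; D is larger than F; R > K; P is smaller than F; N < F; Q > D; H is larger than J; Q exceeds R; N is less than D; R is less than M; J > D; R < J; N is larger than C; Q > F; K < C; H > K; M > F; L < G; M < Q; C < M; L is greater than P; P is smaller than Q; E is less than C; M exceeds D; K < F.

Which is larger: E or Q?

Link the given pairs in sequence: E < C; C < N; N < F; F < D; D < M; M < Q.
Together: E < C < N < F < D < M < Q.
So E < Q; Q is the larger of the two.

Q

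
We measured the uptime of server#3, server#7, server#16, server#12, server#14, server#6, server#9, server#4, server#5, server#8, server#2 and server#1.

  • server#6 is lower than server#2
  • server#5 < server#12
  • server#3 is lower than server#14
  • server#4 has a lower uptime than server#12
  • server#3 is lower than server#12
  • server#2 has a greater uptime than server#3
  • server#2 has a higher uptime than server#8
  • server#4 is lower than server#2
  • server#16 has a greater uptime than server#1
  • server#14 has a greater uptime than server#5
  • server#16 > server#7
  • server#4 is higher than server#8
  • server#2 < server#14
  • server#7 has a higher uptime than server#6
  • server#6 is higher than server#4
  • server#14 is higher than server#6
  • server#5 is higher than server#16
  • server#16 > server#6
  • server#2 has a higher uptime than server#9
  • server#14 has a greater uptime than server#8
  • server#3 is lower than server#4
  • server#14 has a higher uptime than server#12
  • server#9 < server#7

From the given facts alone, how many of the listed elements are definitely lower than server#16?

The elements the relations force below server#16 are server#3, server#9, server#8, server#4, server#6, server#7, server#1 — no chain reaches any other.
That is 7.

7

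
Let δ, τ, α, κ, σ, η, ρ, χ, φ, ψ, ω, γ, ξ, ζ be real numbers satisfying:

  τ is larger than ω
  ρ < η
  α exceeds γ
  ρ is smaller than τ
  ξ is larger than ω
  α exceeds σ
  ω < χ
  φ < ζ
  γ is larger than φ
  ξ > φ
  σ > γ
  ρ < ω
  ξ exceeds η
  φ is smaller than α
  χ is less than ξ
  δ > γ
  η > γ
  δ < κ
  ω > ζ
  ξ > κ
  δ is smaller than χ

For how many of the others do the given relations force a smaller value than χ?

From χ the given relations immediately reach δ, ω.
From those, γ, ρ, ζ — 5 in total.
From those, φ — 6 in total.
No other element is forced below χ by the given relations, so the count is 6.

6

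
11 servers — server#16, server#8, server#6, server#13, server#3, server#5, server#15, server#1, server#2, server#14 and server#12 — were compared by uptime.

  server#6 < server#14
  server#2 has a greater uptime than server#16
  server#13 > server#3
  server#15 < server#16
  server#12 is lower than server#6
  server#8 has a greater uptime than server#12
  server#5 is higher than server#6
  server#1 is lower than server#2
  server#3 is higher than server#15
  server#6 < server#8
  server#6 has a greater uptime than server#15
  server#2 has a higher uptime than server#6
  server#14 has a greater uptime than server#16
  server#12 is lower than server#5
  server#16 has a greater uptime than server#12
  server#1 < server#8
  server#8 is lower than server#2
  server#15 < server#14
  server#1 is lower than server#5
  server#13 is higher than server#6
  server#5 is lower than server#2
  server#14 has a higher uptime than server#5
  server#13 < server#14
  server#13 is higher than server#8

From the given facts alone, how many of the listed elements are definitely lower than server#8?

Directly below server#8: server#12, server#1, server#6.
One step further: server#15 (4 so far).
Nothing else is reachable below server#8; 4 in all.

4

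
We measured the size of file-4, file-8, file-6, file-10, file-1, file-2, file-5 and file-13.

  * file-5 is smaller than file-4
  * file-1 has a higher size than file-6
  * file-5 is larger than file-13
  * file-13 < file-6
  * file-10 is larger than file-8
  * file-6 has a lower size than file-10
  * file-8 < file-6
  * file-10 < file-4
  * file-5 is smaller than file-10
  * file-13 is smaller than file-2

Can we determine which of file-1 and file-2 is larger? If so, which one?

undetermined

Following every chain through file-2: below file-2 we get file-13.
file-1 is not reached, and no chain runs the other way from file-1 to file-2.
So the given relations leave the order of file-2 and file-1 undetermined.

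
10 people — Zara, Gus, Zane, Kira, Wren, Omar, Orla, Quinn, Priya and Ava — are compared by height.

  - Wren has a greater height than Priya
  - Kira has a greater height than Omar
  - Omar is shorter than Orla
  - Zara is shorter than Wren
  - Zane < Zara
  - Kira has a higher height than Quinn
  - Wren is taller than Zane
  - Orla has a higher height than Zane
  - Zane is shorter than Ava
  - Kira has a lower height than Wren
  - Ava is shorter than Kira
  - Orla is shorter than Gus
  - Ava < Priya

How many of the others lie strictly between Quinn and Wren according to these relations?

1

Chaining upward from Quinn reaches: Kira.
Chaining downward from Wren reaches: Omar, Zane, Zara, Ava, Kira, Priya.
Strictly between Quinn and Wren are those in both lists: Kira — 1 element.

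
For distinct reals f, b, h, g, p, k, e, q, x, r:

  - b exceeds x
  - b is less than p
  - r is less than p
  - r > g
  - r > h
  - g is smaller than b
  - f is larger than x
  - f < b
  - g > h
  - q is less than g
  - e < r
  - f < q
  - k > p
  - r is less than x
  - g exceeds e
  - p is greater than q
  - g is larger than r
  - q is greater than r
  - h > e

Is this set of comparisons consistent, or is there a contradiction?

inconsistent

We have g < r stated directly, yet also r < x < f < q < g by chaining the others — so r < g. Contradiction.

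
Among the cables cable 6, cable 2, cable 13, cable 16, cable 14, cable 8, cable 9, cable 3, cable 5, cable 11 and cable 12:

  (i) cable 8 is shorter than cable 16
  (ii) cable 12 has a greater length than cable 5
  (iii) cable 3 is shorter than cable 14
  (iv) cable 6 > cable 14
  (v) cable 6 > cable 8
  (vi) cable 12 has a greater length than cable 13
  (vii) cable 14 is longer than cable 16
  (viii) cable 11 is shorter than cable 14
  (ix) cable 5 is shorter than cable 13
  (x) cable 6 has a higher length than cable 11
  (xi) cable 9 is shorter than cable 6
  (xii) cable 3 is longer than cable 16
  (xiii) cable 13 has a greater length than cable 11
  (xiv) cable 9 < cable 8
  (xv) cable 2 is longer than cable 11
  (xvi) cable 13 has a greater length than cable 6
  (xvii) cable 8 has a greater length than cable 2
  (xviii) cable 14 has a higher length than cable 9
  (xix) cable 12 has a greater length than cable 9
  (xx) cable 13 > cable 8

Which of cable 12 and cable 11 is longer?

cable 12

cable 11 < cable 2 and cable 2 < cable 8 give cable 11 < cable 8.
With cable 8 < cable 16: cable 11 < cable 2 < cable 8 < cable 16.
Then cable 16 < cable 14 extends the chain to cable 14.
With cable 14 < cable 6: cable 11 < cable 2 < cable 8 < cable 16 < cable 14 < cable 6.
Then cable 6 < cable 13 extends the chain to cable 13.
With cable 13 < cable 12: cable 11 < cable 2 < cable 8 < cable 16 < cable 14 < cable 6 < cable 13 < cable 12.
So cable 11 < cable 12; cable 12 is the longer of the two.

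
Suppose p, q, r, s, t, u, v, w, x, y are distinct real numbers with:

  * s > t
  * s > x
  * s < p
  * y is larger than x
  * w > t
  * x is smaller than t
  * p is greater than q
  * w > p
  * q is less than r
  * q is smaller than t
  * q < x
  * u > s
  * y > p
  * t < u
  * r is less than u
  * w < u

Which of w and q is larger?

The relevant relations are q < x; x < t; t < s; s < p; p < w.
Chaining these gives q < x < t < s < p < w.
So q < w; w is the larger of the two.

w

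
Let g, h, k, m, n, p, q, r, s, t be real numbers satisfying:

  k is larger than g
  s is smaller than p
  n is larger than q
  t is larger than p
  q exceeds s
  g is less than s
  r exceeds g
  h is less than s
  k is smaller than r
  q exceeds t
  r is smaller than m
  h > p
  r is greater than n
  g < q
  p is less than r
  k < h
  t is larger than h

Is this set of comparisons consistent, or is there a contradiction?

Chaining the given relations yields h < s < p, so h < p. But one relation states p < h. These cannot both hold.

inconsistent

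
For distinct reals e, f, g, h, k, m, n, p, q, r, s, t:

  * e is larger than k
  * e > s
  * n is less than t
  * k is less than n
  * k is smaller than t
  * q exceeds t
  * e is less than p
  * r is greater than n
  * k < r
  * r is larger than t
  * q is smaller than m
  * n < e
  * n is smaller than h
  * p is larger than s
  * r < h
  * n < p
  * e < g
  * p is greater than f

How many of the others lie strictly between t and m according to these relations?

Chaining upward from t reaches: r, q, h.
Chaining downward from m reaches: k, n, q.
Strictly between t and m are those in both lists: q — 1 element.

1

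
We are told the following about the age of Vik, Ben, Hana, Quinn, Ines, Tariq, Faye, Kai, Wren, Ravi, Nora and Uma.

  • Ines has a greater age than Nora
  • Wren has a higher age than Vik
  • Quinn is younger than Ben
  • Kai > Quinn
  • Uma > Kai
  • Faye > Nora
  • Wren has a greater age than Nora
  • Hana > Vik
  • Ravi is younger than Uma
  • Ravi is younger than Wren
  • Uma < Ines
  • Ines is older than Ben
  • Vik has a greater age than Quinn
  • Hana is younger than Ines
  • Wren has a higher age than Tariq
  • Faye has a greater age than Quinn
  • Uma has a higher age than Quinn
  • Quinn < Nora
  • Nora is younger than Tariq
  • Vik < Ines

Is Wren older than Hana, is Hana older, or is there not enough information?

Following every chain through Hana: above Hana we get Ines; below Hana we get Quinn, Vik.
Wren is not reached, and no chain runs the other way from Wren to Hana.
So the given relations leave the order of Hana and Wren undetermined.

undetermined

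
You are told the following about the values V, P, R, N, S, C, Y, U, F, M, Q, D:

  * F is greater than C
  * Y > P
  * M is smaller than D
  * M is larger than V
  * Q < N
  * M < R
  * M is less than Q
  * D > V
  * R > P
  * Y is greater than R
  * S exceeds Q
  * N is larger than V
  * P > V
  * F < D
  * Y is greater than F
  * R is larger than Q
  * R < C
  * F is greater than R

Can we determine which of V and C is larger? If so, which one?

C

V < M and M < Q give V < Q.
Then Q < R extends the chain to R.
Then R < C extends the chain to C.
So C is larger.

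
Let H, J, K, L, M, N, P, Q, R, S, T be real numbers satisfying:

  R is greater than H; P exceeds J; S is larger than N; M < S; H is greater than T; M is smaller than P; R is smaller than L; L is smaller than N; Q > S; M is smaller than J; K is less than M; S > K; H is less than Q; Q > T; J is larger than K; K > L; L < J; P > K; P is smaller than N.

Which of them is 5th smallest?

K

The consecutive relations fix a unique order: T < H < R < L < K < M < J < P < N < S < Q.
The 5th smallest is K.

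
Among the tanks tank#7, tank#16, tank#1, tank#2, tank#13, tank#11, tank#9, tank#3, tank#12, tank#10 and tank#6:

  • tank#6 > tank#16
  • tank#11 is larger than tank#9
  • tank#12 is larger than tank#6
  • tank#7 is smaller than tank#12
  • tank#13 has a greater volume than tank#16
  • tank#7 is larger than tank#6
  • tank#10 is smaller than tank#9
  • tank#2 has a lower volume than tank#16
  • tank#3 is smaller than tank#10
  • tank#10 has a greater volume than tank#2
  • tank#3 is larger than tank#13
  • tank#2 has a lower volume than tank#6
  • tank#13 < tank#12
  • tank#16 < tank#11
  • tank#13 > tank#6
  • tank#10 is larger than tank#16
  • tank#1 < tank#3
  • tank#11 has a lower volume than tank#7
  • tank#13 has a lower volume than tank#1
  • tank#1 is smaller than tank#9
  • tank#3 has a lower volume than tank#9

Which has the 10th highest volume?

tank#16

The consecutive relations fix a unique order: tank#2 < tank#16 < tank#6 < tank#13 < tank#1 < tank#3 < tank#10 < tank#9 < tank#11 < tank#7 < tank#12.
The 10th largest is tank#16.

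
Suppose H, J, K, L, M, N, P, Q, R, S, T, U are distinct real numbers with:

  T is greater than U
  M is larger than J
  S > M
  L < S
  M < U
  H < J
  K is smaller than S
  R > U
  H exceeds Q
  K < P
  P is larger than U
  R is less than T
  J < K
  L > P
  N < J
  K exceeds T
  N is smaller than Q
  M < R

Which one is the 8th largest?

M

Chaining the given pairs: N < Q < H < J < M < U < R < T < K < P < L < S.
The 8th largest is M.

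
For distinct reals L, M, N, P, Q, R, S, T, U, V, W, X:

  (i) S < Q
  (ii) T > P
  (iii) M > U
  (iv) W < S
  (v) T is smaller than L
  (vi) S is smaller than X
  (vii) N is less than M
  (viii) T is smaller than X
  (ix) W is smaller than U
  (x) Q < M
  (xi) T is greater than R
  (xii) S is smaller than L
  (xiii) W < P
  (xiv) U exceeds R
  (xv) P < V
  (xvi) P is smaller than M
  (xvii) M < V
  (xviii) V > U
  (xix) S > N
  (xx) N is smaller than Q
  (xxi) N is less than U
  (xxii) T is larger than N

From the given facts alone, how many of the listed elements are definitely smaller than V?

8

The elements the relations force below V are N, W, P, S, Q, R, U, M — no chain reaches any other.
That is 8.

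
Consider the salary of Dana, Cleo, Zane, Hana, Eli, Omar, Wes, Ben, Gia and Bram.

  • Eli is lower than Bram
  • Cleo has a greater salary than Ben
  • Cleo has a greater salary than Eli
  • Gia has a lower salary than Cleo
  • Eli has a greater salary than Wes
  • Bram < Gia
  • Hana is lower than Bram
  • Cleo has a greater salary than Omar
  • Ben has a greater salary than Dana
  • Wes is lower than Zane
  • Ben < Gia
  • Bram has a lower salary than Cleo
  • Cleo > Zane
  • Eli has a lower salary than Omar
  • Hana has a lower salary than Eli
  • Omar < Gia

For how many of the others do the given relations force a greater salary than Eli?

The elements the relations force above Eli are Bram, Omar, Gia, Cleo — no chain reaches any other.
That is 4.

4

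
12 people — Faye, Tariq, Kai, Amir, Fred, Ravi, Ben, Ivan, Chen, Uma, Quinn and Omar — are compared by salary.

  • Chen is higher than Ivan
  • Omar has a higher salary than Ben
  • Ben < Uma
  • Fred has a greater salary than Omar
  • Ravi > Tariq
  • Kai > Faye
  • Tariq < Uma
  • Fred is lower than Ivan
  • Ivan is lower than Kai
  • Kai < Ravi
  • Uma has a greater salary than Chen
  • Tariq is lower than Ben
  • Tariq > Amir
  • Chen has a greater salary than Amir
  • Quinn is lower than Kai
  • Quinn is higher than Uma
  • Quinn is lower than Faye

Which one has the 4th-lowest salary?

Piecing the relations together gives one ordering: Amir < Tariq < Ben < Omar < Fred < Ivan < Chen < Uma < Quinn < Faye < Kai < Ravi.
Counting 4 from the smallest end gives Omar.

Omar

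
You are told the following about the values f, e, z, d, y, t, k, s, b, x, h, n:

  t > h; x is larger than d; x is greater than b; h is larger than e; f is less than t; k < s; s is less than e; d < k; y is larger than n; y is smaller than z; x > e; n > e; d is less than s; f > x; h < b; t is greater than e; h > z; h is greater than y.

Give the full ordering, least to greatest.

d < k < s < e < n < y < z < h < b < x < f < t

The consecutive links are each given: d < k; k < s; s < e; e < n; n < y; y < z; z < h; h < b; b < x; x < f; f < t.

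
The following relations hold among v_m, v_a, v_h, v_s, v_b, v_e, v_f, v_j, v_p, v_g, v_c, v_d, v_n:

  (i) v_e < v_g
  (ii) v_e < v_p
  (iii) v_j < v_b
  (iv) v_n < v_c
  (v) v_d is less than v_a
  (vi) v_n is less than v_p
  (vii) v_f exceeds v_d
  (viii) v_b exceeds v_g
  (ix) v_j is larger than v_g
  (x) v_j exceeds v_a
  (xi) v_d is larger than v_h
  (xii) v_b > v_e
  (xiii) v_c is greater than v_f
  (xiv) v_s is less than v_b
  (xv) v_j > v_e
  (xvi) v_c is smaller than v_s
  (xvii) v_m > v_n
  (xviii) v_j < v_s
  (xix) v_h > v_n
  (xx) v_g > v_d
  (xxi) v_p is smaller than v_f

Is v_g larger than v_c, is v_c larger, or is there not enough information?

Following every chain through v_g: above v_g we get v_j, v_s, v_b; below v_g we get v_n, v_h, v_d, v_e.
v_c is not reached, and no chain runs the other way from v_c to v_g.
So the given relations leave the order of v_g and v_c undetermined.

undetermined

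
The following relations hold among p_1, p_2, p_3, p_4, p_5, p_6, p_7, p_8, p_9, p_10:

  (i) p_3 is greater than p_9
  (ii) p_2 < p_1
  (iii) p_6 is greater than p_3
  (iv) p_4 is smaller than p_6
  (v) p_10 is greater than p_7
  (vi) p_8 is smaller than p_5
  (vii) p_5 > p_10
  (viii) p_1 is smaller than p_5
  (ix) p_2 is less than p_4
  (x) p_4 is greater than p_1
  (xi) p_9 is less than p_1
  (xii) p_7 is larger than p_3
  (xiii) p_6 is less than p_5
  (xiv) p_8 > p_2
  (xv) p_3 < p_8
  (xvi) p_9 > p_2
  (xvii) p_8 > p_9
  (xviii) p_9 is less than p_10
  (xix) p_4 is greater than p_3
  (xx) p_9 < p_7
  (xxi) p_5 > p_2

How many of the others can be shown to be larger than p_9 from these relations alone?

The elements the relations force above p_9 are p_3, p_1, p_4, p_6, p_8, p_7, p_10, p_5 — no chain reaches any other.
That is 8.

8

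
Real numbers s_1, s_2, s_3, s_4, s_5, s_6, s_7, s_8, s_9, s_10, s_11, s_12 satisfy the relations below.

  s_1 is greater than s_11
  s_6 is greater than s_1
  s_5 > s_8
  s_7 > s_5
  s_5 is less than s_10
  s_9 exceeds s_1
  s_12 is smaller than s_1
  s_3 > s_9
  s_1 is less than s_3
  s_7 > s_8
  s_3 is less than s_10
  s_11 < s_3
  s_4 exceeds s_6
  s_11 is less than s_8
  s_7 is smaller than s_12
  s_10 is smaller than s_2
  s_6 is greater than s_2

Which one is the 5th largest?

Chaining the given pairs: s_11 < s_8 < s_5 < s_7 < s_12 < s_1 < s_9 < s_3 < s_10 < s_2 < s_6 < s_4.
Counting 5 from the largest end gives s_3.

s_3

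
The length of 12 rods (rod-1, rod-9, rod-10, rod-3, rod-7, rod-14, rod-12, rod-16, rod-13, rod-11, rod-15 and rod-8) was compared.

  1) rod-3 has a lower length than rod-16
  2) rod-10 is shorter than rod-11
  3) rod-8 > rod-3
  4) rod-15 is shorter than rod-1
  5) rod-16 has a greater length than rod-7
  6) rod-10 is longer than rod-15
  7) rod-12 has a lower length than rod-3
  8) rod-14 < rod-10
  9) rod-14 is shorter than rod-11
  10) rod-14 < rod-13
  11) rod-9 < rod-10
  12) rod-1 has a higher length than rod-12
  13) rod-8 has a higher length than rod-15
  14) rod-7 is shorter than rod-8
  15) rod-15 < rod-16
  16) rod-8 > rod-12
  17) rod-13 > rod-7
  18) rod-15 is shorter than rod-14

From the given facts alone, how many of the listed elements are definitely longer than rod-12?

The elements the relations force above rod-12 are rod-3, rod-16, rod-1, rod-8 — no chain reaches any other.
That is 4.

4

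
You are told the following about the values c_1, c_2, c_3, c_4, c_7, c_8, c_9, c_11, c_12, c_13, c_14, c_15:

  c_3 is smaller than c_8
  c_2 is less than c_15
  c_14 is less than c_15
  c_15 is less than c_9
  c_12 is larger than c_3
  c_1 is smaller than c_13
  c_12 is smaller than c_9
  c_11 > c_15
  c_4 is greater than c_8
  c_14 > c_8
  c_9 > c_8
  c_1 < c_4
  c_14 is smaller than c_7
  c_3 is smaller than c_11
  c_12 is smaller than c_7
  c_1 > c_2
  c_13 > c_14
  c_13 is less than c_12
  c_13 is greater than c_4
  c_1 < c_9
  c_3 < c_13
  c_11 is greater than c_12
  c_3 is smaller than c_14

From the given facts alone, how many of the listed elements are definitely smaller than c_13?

6

From c_13 the given relations immediately reach c_3, c_1, c_14, c_4.
From those, c_2, c_8 — 6 in total.
No other element is forced below c_13 by the given relations, so the count is 6.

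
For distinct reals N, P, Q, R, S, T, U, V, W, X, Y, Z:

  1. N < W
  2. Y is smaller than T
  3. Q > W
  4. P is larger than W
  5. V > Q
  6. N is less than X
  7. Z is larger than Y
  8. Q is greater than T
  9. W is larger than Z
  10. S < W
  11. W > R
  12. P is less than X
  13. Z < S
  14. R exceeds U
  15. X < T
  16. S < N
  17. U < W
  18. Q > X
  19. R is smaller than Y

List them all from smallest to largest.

Nothing is placed below U, so it is least; from there U < R; R < Y; Y < Z; Z < S; S < N; N < W; W < P; P < X; X < T; T < Q; Q < V, each given directly.

U < R < Y < Z < S < N < W < P < X < T < Q < V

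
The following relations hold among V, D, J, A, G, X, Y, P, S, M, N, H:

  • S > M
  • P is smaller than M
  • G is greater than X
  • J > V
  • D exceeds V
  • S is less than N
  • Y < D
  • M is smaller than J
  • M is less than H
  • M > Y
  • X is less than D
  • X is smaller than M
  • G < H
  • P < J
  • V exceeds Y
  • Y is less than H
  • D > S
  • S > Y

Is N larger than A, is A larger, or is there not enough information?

undetermined

Following every chain through N: below N we get Y, X, P, M, S.
A is not reached, and no chain runs the other way from A to N.
So the given relations leave the order of N and A undetermined.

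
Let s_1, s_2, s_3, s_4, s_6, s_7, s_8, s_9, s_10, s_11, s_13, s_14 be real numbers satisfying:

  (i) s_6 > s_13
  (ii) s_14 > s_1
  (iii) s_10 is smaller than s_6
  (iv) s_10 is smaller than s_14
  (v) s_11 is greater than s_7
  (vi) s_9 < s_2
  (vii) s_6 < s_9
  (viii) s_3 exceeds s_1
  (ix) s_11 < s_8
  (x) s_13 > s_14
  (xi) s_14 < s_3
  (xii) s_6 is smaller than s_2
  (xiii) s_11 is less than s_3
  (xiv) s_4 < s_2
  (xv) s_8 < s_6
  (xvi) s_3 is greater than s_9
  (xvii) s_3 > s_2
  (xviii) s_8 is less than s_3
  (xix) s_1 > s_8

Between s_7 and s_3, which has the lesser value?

s_7

s_7 < s_11 < s_8 < s_1 < s_14 < s_13 < s_6 < s_9 < s_2 < s_3, by transitivity through s_11, s_8, s_1, s_14, s_13, s_6, s_9, s_2.
So s_7 < s_3; s_7 is the smaller of the two.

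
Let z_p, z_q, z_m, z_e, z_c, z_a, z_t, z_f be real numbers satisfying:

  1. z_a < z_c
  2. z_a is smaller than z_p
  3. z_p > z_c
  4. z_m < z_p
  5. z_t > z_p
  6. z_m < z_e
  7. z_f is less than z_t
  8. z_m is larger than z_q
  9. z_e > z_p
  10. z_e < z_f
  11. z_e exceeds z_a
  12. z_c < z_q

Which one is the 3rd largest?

The consecutive relations fix a unique order: z_a < z_c < z_q < z_m < z_p < z_e < z_f < z_t.
Counting 3 from the largest end gives z_e.

z_e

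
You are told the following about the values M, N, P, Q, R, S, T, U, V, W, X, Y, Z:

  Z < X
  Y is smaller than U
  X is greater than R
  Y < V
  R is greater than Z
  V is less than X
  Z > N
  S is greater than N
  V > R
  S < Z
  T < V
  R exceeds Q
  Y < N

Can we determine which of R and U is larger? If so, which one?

Following every chain through R: above R we get V, X; below R we get Y, Q, N, S, Z.
U is not reached, and no chain runs the other way from U to R.
So the given relations leave the order of R and U undetermined.

undetermined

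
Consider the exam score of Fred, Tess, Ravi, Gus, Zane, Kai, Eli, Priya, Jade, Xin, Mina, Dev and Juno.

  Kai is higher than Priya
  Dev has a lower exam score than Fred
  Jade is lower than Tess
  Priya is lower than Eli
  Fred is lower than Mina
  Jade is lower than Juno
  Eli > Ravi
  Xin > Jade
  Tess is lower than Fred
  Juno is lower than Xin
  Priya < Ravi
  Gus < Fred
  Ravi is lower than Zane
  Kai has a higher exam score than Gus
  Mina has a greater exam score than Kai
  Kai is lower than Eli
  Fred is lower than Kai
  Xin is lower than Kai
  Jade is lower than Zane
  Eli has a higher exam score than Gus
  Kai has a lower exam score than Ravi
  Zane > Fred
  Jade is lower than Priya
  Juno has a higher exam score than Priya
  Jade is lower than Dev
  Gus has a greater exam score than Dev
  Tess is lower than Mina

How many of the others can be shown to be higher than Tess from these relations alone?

The elements the relations force above Tess are Fred, Kai, Mina, Ravi, Eli, Zane — no chain reaches any other.
That is 6.

6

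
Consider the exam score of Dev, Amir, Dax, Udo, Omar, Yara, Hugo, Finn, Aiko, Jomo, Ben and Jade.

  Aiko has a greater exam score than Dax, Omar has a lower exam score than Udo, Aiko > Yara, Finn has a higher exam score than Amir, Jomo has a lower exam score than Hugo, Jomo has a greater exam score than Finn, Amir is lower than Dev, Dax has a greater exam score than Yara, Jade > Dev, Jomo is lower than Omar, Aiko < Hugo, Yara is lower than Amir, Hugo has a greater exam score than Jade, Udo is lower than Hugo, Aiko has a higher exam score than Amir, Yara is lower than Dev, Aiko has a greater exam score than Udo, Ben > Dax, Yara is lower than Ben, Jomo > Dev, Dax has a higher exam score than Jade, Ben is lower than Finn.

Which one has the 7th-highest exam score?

Ben

Chaining the given pairs: Yara < Amir < Dev < Jade < Dax < Ben < Finn < Jomo < Omar < Udo < Aiko < Hugo.
Counting 7 from the largest end gives Ben.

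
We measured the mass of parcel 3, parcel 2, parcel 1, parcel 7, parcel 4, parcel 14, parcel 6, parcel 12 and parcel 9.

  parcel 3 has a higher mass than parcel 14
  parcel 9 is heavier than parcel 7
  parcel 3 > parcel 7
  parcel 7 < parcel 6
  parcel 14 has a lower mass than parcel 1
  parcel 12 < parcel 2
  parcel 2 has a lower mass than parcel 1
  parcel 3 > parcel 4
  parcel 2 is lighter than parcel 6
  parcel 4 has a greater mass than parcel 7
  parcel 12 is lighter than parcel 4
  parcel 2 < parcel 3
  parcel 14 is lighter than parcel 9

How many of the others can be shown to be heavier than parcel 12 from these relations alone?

5

From parcel 12 the given relations immediately reach parcel 2, parcel 4.
From those, parcel 3, parcel 1, parcel 6 — 5 in total.
No other element is forced above parcel 12 by the given relations, so the count is 5.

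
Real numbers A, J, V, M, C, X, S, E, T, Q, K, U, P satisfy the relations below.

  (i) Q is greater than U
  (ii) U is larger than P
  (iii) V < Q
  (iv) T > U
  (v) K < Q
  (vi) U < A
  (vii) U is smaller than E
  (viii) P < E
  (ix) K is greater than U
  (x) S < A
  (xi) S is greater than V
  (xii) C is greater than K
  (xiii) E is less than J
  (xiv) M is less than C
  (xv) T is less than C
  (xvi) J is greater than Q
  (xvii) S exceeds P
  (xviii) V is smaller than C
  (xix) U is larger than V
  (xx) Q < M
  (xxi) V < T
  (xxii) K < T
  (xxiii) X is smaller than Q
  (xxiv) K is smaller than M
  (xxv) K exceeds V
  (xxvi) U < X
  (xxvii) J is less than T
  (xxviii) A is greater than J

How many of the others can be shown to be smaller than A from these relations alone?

From A the given relations immediately reach U, S, J.
From those, V, P, Q, E — 7 in total.
From those, X, K — 9 in total.
No other element is forced below A by the given relations, so the count is 9.

9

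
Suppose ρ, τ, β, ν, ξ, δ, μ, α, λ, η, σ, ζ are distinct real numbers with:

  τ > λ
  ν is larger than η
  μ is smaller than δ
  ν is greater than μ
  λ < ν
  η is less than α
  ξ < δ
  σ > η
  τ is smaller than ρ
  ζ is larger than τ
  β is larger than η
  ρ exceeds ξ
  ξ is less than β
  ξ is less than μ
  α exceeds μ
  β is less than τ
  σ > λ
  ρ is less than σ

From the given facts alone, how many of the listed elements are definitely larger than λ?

5

The elements the relations force above λ are τ, ζ, ρ, σ, ν — no chain reaches any other.
That is 5.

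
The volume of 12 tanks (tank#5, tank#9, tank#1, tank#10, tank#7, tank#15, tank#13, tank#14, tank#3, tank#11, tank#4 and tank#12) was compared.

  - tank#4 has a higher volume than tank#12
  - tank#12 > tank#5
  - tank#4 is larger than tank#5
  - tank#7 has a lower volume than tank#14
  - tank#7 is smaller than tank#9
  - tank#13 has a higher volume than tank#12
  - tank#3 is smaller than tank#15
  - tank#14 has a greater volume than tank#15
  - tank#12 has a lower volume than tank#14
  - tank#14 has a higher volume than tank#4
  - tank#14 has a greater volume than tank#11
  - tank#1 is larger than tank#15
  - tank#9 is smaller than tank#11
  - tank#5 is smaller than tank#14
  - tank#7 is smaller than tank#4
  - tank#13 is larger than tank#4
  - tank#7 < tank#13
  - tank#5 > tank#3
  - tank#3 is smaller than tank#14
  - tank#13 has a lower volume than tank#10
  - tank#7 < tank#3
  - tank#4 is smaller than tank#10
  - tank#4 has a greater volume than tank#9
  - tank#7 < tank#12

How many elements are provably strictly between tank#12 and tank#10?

2

Chaining upward from tank#12 reaches: tank#4, tank#13, tank#14.
Chaining downward from tank#10 reaches: tank#7, tank#3, tank#9, tank#5, tank#4, tank#13.
Strictly between tank#12 and tank#10 are those in both lists: tank#4, tank#13 — 2 elements.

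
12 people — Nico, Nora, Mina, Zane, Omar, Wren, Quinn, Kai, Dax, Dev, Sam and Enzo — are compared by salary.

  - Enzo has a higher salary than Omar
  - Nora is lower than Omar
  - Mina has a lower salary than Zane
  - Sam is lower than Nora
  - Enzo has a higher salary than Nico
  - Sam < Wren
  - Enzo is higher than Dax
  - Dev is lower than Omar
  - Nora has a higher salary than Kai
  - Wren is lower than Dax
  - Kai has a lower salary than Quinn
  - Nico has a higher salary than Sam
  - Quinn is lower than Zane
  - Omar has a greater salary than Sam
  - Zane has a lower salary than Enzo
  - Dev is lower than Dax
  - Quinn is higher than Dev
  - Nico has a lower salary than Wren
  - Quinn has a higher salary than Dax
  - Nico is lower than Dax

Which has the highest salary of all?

Enzo

Sam is not greatest since Sam < Nico; Dev is not greatest since Dev < Quinn; Nico is not greatest since Nico < Enzo; Wren is not greatest since Wren < Dax; Dax is not greatest since Dax < Quinn; Kai is not greatest since Kai < Quinn; Quinn is not greatest since Quinn < Zane; Mina is not greatest since Mina < Zane; Nora is not greatest since Nora < Omar; Omar is not greatest since Omar < Enzo; Zane is not greatest since Zane < Enzo.
Only Enzo has nothing above it, so Enzo is the highest salary.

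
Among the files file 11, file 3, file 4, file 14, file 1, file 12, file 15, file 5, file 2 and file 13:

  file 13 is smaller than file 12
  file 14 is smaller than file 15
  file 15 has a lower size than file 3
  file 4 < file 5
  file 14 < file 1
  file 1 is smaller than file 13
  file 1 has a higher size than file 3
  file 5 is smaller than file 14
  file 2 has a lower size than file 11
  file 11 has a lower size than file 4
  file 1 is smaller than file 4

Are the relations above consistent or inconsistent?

inconsistent

We have file 1 < file 4 stated directly, yet also file 4 < file 5 < file 14 < file 15 < file 3 < file 1 by chaining the others — so file 4 < file 1. Contradiction.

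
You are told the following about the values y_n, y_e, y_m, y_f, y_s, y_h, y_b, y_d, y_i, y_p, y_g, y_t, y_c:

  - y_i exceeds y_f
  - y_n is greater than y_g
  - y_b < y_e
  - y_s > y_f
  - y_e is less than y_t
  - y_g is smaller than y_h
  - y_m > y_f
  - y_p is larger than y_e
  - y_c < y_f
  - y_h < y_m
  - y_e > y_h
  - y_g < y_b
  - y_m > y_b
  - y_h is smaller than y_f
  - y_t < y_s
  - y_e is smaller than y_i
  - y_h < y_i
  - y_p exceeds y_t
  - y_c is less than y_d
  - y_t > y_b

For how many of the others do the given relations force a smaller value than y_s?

7

From y_s the given relations immediately reach y_f, y_t.
From those, y_c, y_b, y_h, y_e — 6 in total.
From those, y_g — 7 in total.
No other element is forced below y_s by the given relations, so the count is 7.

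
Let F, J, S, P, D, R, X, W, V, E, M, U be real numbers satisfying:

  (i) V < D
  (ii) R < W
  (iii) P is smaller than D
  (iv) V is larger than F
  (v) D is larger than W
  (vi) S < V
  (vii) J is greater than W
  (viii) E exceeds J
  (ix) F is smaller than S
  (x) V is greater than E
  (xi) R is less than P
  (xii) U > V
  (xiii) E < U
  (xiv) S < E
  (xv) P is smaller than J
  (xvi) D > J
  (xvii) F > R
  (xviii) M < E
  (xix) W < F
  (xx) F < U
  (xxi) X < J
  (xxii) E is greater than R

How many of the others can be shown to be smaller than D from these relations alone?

From D the given relations immediately reach W, P, J, V.
From those, R, F, S, X, E — 9 in total.
From those, M — 10 in total.
Nothing else is reachable below D; 10 in all.

10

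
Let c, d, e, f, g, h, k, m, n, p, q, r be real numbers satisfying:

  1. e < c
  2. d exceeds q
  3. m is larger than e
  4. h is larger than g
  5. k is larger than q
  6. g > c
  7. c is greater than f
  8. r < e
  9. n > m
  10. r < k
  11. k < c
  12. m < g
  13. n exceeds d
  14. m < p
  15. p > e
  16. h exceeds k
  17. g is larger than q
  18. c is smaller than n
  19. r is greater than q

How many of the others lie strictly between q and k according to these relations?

Chaining upward from q reaches: r, e, d, m, c, p, g, n, h.
Chaining downward from k reaches: r.
Strictly between q and k are those in both lists: r — 1 element.

1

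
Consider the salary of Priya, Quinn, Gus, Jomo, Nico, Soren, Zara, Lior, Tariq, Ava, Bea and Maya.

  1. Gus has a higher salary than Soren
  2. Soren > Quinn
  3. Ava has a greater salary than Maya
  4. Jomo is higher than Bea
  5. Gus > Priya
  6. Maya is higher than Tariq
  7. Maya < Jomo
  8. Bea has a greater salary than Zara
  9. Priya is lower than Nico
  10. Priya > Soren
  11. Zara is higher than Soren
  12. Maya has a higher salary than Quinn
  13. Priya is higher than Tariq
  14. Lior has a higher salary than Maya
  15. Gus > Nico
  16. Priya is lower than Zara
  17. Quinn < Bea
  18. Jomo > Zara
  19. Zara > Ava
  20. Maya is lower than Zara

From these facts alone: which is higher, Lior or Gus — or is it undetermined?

undetermined

Following every chain through Lior: below Lior we get Tariq, Quinn, Maya.
Gus is not reached, and no chain runs the other way from Gus to Lior.
So the given relations leave the order of Lior and Gus undetermined.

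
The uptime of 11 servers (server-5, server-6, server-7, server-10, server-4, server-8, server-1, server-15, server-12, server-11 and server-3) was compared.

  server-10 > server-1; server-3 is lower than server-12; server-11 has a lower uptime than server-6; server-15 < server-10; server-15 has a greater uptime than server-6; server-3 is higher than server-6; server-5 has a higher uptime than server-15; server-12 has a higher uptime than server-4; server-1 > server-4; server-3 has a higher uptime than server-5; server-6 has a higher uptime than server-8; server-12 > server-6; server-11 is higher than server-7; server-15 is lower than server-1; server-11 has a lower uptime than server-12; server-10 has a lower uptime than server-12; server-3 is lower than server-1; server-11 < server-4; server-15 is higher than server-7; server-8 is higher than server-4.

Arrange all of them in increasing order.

Nothing is placed below server-7, so it is least; from there server-7 < server-11; server-11 < server-4; server-4 < server-8; server-8 < server-6; server-6 < server-15; server-15 < server-5; server-5 < server-3; server-3 < server-1; server-1 < server-10; server-10 < server-12, each given directly.

server-7 < server-11 < server-4 < server-8 < server-6 < server-15 < server-5 < server-3 < server-1 < server-10 < server-12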